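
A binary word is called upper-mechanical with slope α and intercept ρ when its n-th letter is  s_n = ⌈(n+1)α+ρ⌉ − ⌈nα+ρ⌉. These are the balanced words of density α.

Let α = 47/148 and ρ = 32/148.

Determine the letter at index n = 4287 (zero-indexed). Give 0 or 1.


0

(n+1)α + ρ = (4288·47 + 32) / 148 = 201568/148
nα + ρ     = (4287·47 + 32) / 148 = 201521/148
⌈201568/148⌉ = 1362,  ⌈201521/148⌉ = 1362
s_{4287} = 1362 − 1362 = 0


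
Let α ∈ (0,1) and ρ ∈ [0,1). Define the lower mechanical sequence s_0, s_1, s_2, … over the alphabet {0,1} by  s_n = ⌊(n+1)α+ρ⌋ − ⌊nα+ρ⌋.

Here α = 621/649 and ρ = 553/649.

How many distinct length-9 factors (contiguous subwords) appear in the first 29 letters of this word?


t_n = ⌊(n·621+553)/649⌋ for n = 0 … 29:
  n=0…9: ⌊553/649⌋=0 ⌊1174/649⌋=1 ⌊1795/649⌋=2 ⌊2416/649⌋=3 ⌊3037/649⌋=4 ⌊3658/649⌋=5 ⌊4279/649⌋=6 ⌊4900/649⌋=7 ⌊5521/649⌋=8 ⌊6142/649⌋=9
  n=10…19: ⌊6763/649⌋=10 ⌊7384/649⌋=11 ⌊8005/649⌋=12 ⌊8626/649⌋=13 ⌊9247/649⌋=14 ⌊9868/649⌋=15 ⌊10489/649⌋=16 ⌊11110/649⌋=17 ⌊11731/649⌋=18 ⌊12352/649⌋=19
  n=20…29: ⌊12973/649⌋=19 ⌊13594/649⌋=20 ⌊14215/649⌋=21 ⌊14836/649⌋=22 ⌊15457/649⌋=23 ⌊16078/649⌋=24 ⌊16699/649⌋=25 ⌊17320/649⌋=26 ⌊17941/649⌋=27 ⌊18562/649⌋=28
s_n = t_(n+1) − t_n for n = 0 … 28 gives
prefix = 11111111111111111110111111111
slide a length-9 window over [0..8] … [20..28] (21 windows); first occurrence of each distinct factor:
  [  0..  8] 111111111
  [ 11.. 19] 111111110
  [ 12.. 20] 111111101
  [ 13.. 21] 111111011
  [ 14.. 22] 111110111
  [ 15.. 23] 111101111
  [ 16.. 24] 111011111
  [ 17.. 25] 110111111
  [ 18.. 26] 101111111
  [ 19.. 27] 011111111
  (the other 11 windows repeat one of these)
distinct factors: {011111111, 101111111, 110111111, 111011111, 111101111, 111110111, 111111011, 111111101, 111111110, 111111111}
count = 10  (Sturmian bound for length 9 is 10)

10


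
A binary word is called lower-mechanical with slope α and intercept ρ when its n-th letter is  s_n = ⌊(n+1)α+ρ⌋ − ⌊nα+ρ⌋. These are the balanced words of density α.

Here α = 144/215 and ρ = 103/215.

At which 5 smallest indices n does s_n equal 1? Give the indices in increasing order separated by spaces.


0 2 3 5 6

n=0: ⌊247/215⌋−⌊103/215⌋ = 1−0 = 1  ← one
n=1: ⌊391/215⌋−⌊247/215⌋ = 1−1 = 0
n=2: ⌊535/215⌋−⌊391/215⌋ = 2−1 = 1  ← one
n=3: ⌊679/215⌋−⌊535/215⌋ = 3−2 = 1  ← one
n=4: ⌊823/215⌋−⌊679/215⌋ = 3−3 = 0
n=5: ⌊967/215⌋−⌊823/215⌋ = 4−3 = 1  ← one
n=6: ⌊1111/215⌋−⌊967/215⌋ = 5−4 = 1  ← one
positions of the first 5 ones: 0 2 3 5 6


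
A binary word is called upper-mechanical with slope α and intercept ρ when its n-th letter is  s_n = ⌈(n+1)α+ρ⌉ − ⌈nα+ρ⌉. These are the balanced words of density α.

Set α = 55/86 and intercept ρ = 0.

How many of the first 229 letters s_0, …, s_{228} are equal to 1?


#1s = Σ_{n=0}^{228} s_n = Σ_{n=0}^{228} (⌈(n+1)α+ρ⌉ − ⌈nα+ρ⌉)
the sum telescopes: every ⌈nα+ρ⌉ with 0 < n < 229 appears once with + and once with −, leaving ⌈229α+ρ⌉ − ⌈0·α+ρ⌉
229α + ρ = (229·55) / 86 = 12595/86
ρ = 0/86
⌈12595/86⌉ = 147,  ⌈0/86⌉ = 0
#1s = 147 − 0 = 147

147


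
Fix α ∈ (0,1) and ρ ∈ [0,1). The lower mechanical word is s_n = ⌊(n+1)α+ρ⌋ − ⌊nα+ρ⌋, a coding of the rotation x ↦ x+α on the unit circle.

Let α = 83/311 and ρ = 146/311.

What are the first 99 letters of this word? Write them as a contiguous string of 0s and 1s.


n=0: ⌊(1·83+146)/311⌋ − ⌊(0·83+146)/311⌋ = ⌊229/311⌋ − ⌊146/311⌋ = 0 − 0 = 0
n=1: ⌊(2·83+146)/311⌋ − ⌊(1·83+146)/311⌋ = ⌊312/311⌋ − ⌊229/311⌋ = 1 − 0 = 1
n=2: ⌊(3·83+146)/311⌋ − ⌊(2·83+146)/311⌋ = ⌊395/311⌋ − ⌊312/311⌋ = 1 − 1 = 0
n=3: ⌊(4·83+146)/311⌋ − ⌊(3·83+146)/311⌋ = ⌊478/311⌋ − ⌊395/311⌋ = 1 − 1 = 0
n=4: ⌊(5·83+146)/311⌋ − ⌊(4·83+146)/311⌋ = ⌊561/311⌋ − ⌊478/311⌋ = 1 − 1 = 0
n=5: ⌊(6·83+146)/311⌋ − ⌊(5·83+146)/311⌋ = ⌊644/311⌋ − ⌊561/311⌋ = 2 − 1 = 1
n=6: ⌊(7·83+146)/311⌋ − ⌊(6·83+146)/311⌋ = ⌊727/311⌋ − ⌊644/311⌋ = 2 − 2 = 0
n=7: ⌊(8·83+146)/311⌋ − ⌊(7·83+146)/311⌋ = ⌊810/311⌋ − ⌊727/311⌋ = 2 − 2 = 0
n=8: ⌊(9·83+146)/311⌋ − ⌊(8·83+146)/311⌋ = ⌊893/311⌋ − ⌊810/311⌋ = 2 − 2 = 0
n=9: ⌊(10·83+146)/311⌋ − ⌊(9·83+146)/311⌋ = ⌊976/311⌋ − ⌊893/311⌋ = 3 − 2 = 1
n=10: ⌊(11·83+146)/311⌋ − ⌊(10·83+146)/311⌋ = ⌊1059/311⌋ − ⌊976/311⌋ = 3 − 3 = 0
n=11: ⌊(12·83+146)/311⌋ − ⌊(11·83+146)/311⌋ = ⌊1142/311⌋ − ⌊1059/311⌋ = 3 − 3 = 0
n=12: ⌊(13·83+146)/311⌋ − ⌊(12·83+146)/311⌋ = ⌊1225/311⌋ − ⌊1142/311⌋ = 3 − 3 = 0
n=13: ⌊(14·83+146)/311⌋ − ⌊(13·83+146)/311⌋ = ⌊1308/311⌋ − ⌊1225/311⌋ = 4 − 3 = 1
n=14: ⌊(15·83+146)/311⌋ − ⌊(14·83+146)/311⌋ = ⌊1391/311⌋ − ⌊1308/311⌋ = 4 − 4 = 0
n=15: ⌊(16·83+146)/311⌋ − ⌊(15·83+146)/311⌋ = ⌊1474/311⌋ − ⌊1391/311⌋ = 4 − 4 = 0
n=16: ⌊(17·83+146)/311⌋ − ⌊(16·83+146)/311⌋ = ⌊1557/311⌋ − ⌊1474/311⌋ = 5 − 4 = 1
n=17: ⌊(18·83+146)/311⌋ − ⌊(17·83+146)/311⌋ = ⌊1640/311⌋ − ⌊1557/311⌋ = 5 − 5 = 0
n=18: ⌊(19·83+146)/311⌋ − ⌊(18·83+146)/311⌋ = ⌊1723/311⌋ − ⌊1640/311⌋ = 5 − 5 = 0
n=19: ⌊(20·83+146)/311⌋ − ⌊(19·83+146)/311⌋ = ⌊1806/311⌋ − ⌊1723/311⌋ = 5 − 5 = 0
n=20: ⌊(21·83+146)/311⌋ − ⌊(20·83+146)/311⌋ = ⌊1889/311⌋ − ⌊1806/311⌋ = 6 − 5 = 1
n=21: ⌊(22·83+146)/311⌋ − ⌊(21·83+146)/311⌋ = ⌊1972/311⌋ − ⌊1889/311⌋ = 6 − 6 = 0
n=22: ⌊(23·83+146)/311⌋ − ⌊(22·83+146)/311⌋ = ⌊2055/311⌋ − ⌊1972/311⌋ = 6 − 6 = 0
n=23: ⌊(24·83+146)/311⌋ − ⌊(23·83+146)/311⌋ = ⌊2138/311⌋ − ⌊2055/311⌋ = 6 − 6 = 0
n=24: ⌊(25·83+146)/311⌋ − ⌊(24·83+146)/311⌋ = ⌊2221/311⌋ − ⌊2138/311⌋ = 7 − 6 = 1
n=25: ⌊(26·83+146)/311⌋ − ⌊(25·83+146)/311⌋ = ⌊2304/311⌋ − ⌊2221/311⌋ = 7 − 7 = 0
n=26: ⌊(27·83+146)/311⌋ − ⌊(26·83+146)/311⌋ = ⌊2387/311⌋ − ⌊2304/311⌋ = 7 − 7 = 0
n=27: ⌊(28·83+146)/311⌋ − ⌊(27·83+146)/311⌋ = ⌊2470/311⌋ − ⌊2387/311⌋ = 7 − 7 = 0
n=28: ⌊(29·83+146)/311⌋ − ⌊(28·83+146)/311⌋ = ⌊2553/311⌋ − ⌊2470/311⌋ = 8 − 7 = 1
n=29: ⌊(30·83+146)/311⌋ − ⌊(29·83+146)/311⌋ = ⌊2636/311⌋ − ⌊2553/311⌋ = 8 − 8 = 0
n=30: ⌊(31·83+146)/311⌋ − ⌊(30·83+146)/311⌋ = ⌊2719/311⌋ − ⌊2636/311⌋ = 8 − 8 = 0
n=31: ⌊(32·83+146)/311⌋ − ⌊(31·83+146)/311⌋ = ⌊2802/311⌋ − ⌊2719/311⌋ = 9 − 8 = 1
n=32: ⌊(33·83+146)/311⌋ − ⌊(32·83+146)/311⌋ = ⌊2885/311⌋ − ⌊2802/311⌋ = 9 − 9 = 0
n=33: ⌊(34·83+146)/311⌋ − ⌊(33·83+146)/311⌋ = ⌊2968/311⌋ − ⌊2885/311⌋ = 9 − 9 = 0
n=34: ⌊(35·83+146)/311⌋ − ⌊(34·83+146)/311⌋ = ⌊3051/311⌋ − ⌊2968/311⌋ = 9 − 9 = 0
n=35: ⌊(36·83+146)/311⌋ − ⌊(35·83+146)/311⌋ = ⌊3134/311⌋ − ⌊3051/311⌋ = 10 − 9 = 1
n=36: ⌊(37·83+146)/311⌋ − ⌊(36·83+146)/311⌋ = ⌊3217/311⌋ − ⌊3134/311⌋ = 10 − 10 = 0
n=37: ⌊(38·83+146)/311⌋ − ⌊(37·83+146)/311⌋ = ⌊3300/311⌋ − ⌊3217/311⌋ = 10 − 10 = 0
n=38: ⌊(39·83+146)/311⌋ − ⌊(38·83+146)/311⌋ = ⌊3383/311⌋ − ⌊3300/311⌋ = 10 − 10 = 0
n=39: ⌊(40·83+146)/311⌋ − ⌊(39·83+146)/311⌋ = ⌊3466/311⌋ − ⌊3383/311⌋ = 11 − 10 = 1
n=40: ⌊(41·83+146)/311⌋ − ⌊(40·83+146)/311⌋ = ⌊3549/311⌋ − ⌊3466/311⌋ = 11 − 11 = 0
n=41: ⌊(42·83+146)/311⌋ − ⌊(41·83+146)/311⌋ = ⌊3632/311⌋ − ⌊3549/311⌋ = 11 − 11 = 0
n=42: ⌊(43·83+146)/311⌋ − ⌊(42·83+146)/311⌋ = ⌊3715/311⌋ − ⌊3632/311⌋ = 11 − 11 = 0
n=43: ⌊(44·83+146)/311⌋ − ⌊(43·83+146)/311⌋ = ⌊3798/311⌋ − ⌊3715/311⌋ = 12 − 11 = 1
n=44: ⌊(45·83+146)/311⌋ − ⌊(44·83+146)/311⌋ = ⌊3881/311⌋ − ⌊3798/311⌋ = 12 − 12 = 0
n=45: ⌊(46·83+146)/311⌋ − ⌊(45·83+146)/311⌋ = ⌊3964/311⌋ − ⌊3881/311⌋ = 12 − 12 = 0
n=46: ⌊(47·83+146)/311⌋ − ⌊(46·83+146)/311⌋ = ⌊4047/311⌋ − ⌊3964/311⌋ = 13 − 12 = 1
n=47: ⌊(48·83+146)/311⌋ − ⌊(47·83+146)/311⌋ = ⌊4130/311⌋ − ⌊4047/311⌋ = 13 − 13 = 0
n=48: ⌊(49·83+146)/311⌋ − ⌊(48·83+146)/311⌋ = ⌊4213/311⌋ − ⌊4130/311⌋ = 13 − 13 = 0
n=49: ⌊(50·83+146)/311⌋ − ⌊(49·83+146)/311⌋ = ⌊4296/311⌋ − ⌊4213/311⌋ = 13 − 13 = 0
n=50: ⌊(51·83+146)/311⌋ − ⌊(50·83+146)/311⌋ = ⌊4379/311⌋ − ⌊4296/311⌋ = 14 − 13 = 1
n=51: ⌊(52·83+146)/311⌋ − ⌊(51·83+146)/311⌋ = ⌊4462/311⌋ − ⌊4379/311⌋ = 14 − 14 = 0
n=52: ⌊(53·83+146)/311⌋ − ⌊(52·83+146)/311⌋ = ⌊4545/311⌋ − ⌊4462/311⌋ = 14 − 14 = 0
n=53: ⌊(54·83+146)/311⌋ − ⌊(53·83+146)/311⌋ = ⌊4628/311⌋ − ⌊4545/311⌋ = 14 − 14 = 0
n=54: ⌊(55·83+146)/311⌋ − ⌊(54·83+146)/311⌋ = ⌊4711/311⌋ − ⌊4628/311⌋ = 15 − 14 = 1
n=55: ⌊(56·83+146)/311⌋ − ⌊(55·83+146)/311⌋ = ⌊4794/311⌋ − ⌊4711/311⌋ = 15 − 15 = 0
n=56: ⌊(57·83+146)/311⌋ − ⌊(56·83+146)/311⌋ = ⌊4877/311⌋ − ⌊4794/311⌋ = 15 − 15 = 0
n=57: ⌊(58·83+146)/311⌋ − ⌊(57·83+146)/311⌋ = ⌊4960/311⌋ − ⌊4877/311⌋ = 15 − 15 = 0
n=58: ⌊(59·83+146)/311⌋ − ⌊(58·83+146)/311⌋ = ⌊5043/311⌋ − ⌊4960/311⌋ = 16 − 15 = 1
n=59: ⌊(60·83+146)/311⌋ − ⌊(59·83+146)/311⌋ = ⌊5126/311⌋ − ⌊5043/311⌋ = 16 − 16 = 0
n=60: ⌊(61·83+146)/311⌋ − ⌊(60·83+146)/311⌋ = ⌊5209/311⌋ − ⌊5126/311⌋ = 16 − 16 = 0
n=61: ⌊(62·83+146)/311⌋ − ⌊(61·83+146)/311⌋ = ⌊5292/311⌋ − ⌊5209/311⌋ = 17 − 16 = 1
n=62: ⌊(63·83+146)/311⌋ − ⌊(62·83+146)/311⌋ = ⌊5375/311⌋ − ⌊5292/311⌋ = 17 − 17 = 0
n=63: ⌊(64·83+146)/311⌋ − ⌊(63·83+146)/311⌋ = ⌊5458/311⌋ − ⌊5375/311⌋ = 17 − 17 = 0
n=64: ⌊(65·83+146)/311⌋ − ⌊(64·83+146)/311⌋ = ⌊5541/311⌋ − ⌊5458/311⌋ = 17 − 17 = 0
n=65: ⌊(66·83+146)/311⌋ − ⌊(65·83+146)/311⌋ = ⌊5624/311⌋ − ⌊5541/311⌋ = 18 − 17 = 1
n=66: ⌊(67·83+146)/311⌋ − ⌊(66·83+146)/311⌋ = ⌊5707/311⌋ − ⌊5624/311⌋ = 18 − 18 = 0
n=67: ⌊(68·83+146)/311⌋ − ⌊(67·83+146)/311⌋ = ⌊5790/311⌋ − ⌊5707/311⌋ = 18 − 18 = 0
n=68: ⌊(69·83+146)/311⌋ − ⌊(68·83+146)/311⌋ = ⌊5873/311⌋ − ⌊5790/311⌋ = 18 − 18 = 0
n=69: ⌊(70·83+146)/311⌋ − ⌊(69·83+146)/311⌋ = ⌊5956/311⌋ − ⌊5873/311⌋ = 19 − 18 = 1
n=70: ⌊(71·83+146)/311⌋ − ⌊(70·83+146)/311⌋ = ⌊6039/311⌋ − ⌊5956/311⌋ = 19 − 19 = 0
n=71: ⌊(72·83+146)/311⌋ − ⌊(71·83+146)/311⌋ = ⌊6122/311⌋ − ⌊6039/311⌋ = 19 − 19 = 0
n=72: ⌊(73·83+146)/311⌋ − ⌊(72·83+146)/311⌋ = ⌊6205/311⌋ − ⌊6122/311⌋ = 19 − 19 = 0
n=73: ⌊(74·83+146)/311⌋ − ⌊(73·83+146)/311⌋ = ⌊6288/311⌋ − ⌊6205/311⌋ = 20 − 19 = 1
n=74: ⌊(75·83+146)/311⌋ − ⌊(74·83+146)/311⌋ = ⌊6371/311⌋ − ⌊6288/311⌋ = 20 − 20 = 0
n=75: ⌊(76·83+146)/311⌋ − ⌊(75·83+146)/311⌋ = ⌊6454/311⌋ − ⌊6371/311⌋ = 20 − 20 = 0
n=76: ⌊(77·83+146)/311⌋ − ⌊(76·83+146)/311⌋ = ⌊6537/311⌋ − ⌊6454/311⌋ = 21 − 20 = 1
n=77: ⌊(78·83+146)/311⌋ − ⌊(77·83+146)/311⌋ = ⌊6620/311⌋ − ⌊6537/311⌋ = 21 − 21 = 0
n=78: ⌊(79·83+146)/311⌋ − ⌊(78·83+146)/311⌋ = ⌊6703/311⌋ − ⌊6620/311⌋ = 21 − 21 = 0
n=79: ⌊(80·83+146)/311⌋ − ⌊(79·83+146)/311⌋ = ⌊6786/311⌋ − ⌊6703/311⌋ = 21 − 21 = 0
n=80: ⌊(81·83+146)/311⌋ − ⌊(80·83+146)/311⌋ = ⌊6869/311⌋ − ⌊6786/311⌋ = 22 − 21 = 1
n=81: ⌊(82·83+146)/311⌋ − ⌊(81·83+146)/311⌋ = ⌊6952/311⌋ − ⌊6869/311⌋ = 22 − 22 = 0
n=82: ⌊(83·83+146)/311⌋ − ⌊(82·83+146)/311⌋ = ⌊7035/311⌋ − ⌊6952/311⌋ = 22 − 22 = 0
n=83: ⌊(84·83+146)/311⌋ − ⌊(83·83+146)/311⌋ = ⌊7118/311⌋ − ⌊7035/311⌋ = 22 − 22 = 0
n=84: ⌊(85·83+146)/311⌋ − ⌊(84·83+146)/311⌋ = ⌊7201/311⌋ − ⌊7118/311⌋ = 23 − 22 = 1
n=85: ⌊(86·83+146)/311⌋ − ⌊(85·83+146)/311⌋ = ⌊7284/311⌋ − ⌊7201/311⌋ = 23 − 23 = 0
n=86: ⌊(87·83+146)/311⌋ − ⌊(86·83+146)/311⌋ = ⌊7367/311⌋ − ⌊7284/311⌋ = 23 − 23 = 0
n=87: ⌊(88·83+146)/311⌋ − ⌊(87·83+146)/311⌋ = ⌊7450/311⌋ − ⌊7367/311⌋ = 23 − 23 = 0
n=88: ⌊(89·83+146)/311⌋ − ⌊(88·83+146)/311⌋ = ⌊7533/311⌋ − ⌊7450/311⌋ = 24 − 23 = 1
n=89: ⌊(90·83+146)/311⌋ − ⌊(89·83+146)/311⌋ = ⌊7616/311⌋ − ⌊7533/311⌋ = 24 − 24 = 0
n=90: ⌊(91·83+146)/311⌋ − ⌊(90·83+146)/311⌋ = ⌊7699/311⌋ − ⌊7616/311⌋ = 24 − 24 = 0
n=91: ⌊(92·83+146)/311⌋ − ⌊(91·83+146)/311⌋ = ⌊7782/311⌋ − ⌊7699/311⌋ = 25 − 24 = 1
n=92: ⌊(93·83+146)/311⌋ − ⌊(92·83+146)/311⌋ = ⌊7865/311⌋ − ⌊7782/311⌋ = 25 − 25 = 0
n=93: ⌊(94·83+146)/311⌋ − ⌊(93·83+146)/311⌋ = ⌊7948/311⌋ − ⌊7865/311⌋ = 25 − 25 = 0
n=94: ⌊(95·83+146)/311⌋ − ⌊(94·83+146)/311⌋ = ⌊8031/311⌋ − ⌊7948/311⌋ = 25 − 25 = 0
n=95: ⌊(96·83+146)/311⌋ − ⌊(95·83+146)/311⌋ = ⌊8114/311⌋ − ⌊8031/311⌋ = 26 − 25 = 1
n=96: ⌊(97·83+146)/311⌋ − ⌊(96·83+146)/311⌋ = ⌊8197/311⌋ − ⌊8114/311⌋ = 26 − 26 = 0
n=97: ⌊(98·83+146)/311⌋ − ⌊(97·83+146)/311⌋ = ⌊8280/311⌋ − ⌊8197/311⌋ = 26 − 26 = 0
n=98: ⌊(99·83+146)/311⌋ − ⌊(98·83+146)/311⌋ = ⌊8363/311⌋ − ⌊8280/311⌋ = 26 − 26 = 0

010001000100010010001000100010010001000100010010001000100010010001000100010010001000100010010001000


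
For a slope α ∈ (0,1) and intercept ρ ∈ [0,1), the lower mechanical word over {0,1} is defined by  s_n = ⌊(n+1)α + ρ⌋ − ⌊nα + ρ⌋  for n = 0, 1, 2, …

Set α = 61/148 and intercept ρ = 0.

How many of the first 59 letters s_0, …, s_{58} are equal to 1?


24

#1s = Σ_{n=0}^{58} s_n = Σ_{n=0}^{58} (⌊(n+1)α+ρ⌋ − ⌊nα+ρ⌋)
the sum telescopes: every ⌊nα+ρ⌋ with 0 < n < 59 appears once with + and once with −, leaving ⌊59α+ρ⌋ − ⌊0·α+ρ⌋
59α + ρ = (59·61) / 148 = 3599/148
ρ = 0/148
⌊3599/148⌋ = 24,  ⌊0/148⌋ = 0
#1s = 24 − 0 = 24


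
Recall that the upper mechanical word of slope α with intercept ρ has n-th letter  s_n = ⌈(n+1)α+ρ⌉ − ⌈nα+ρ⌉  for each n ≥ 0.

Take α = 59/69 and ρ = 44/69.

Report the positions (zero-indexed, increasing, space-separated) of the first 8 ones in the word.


n=0: ⌈103/69⌉−⌈44/69⌉ = 2−1 = 1  ← one
n=1: ⌈162/69⌉−⌈103/69⌉ = 3−2 = 1  ← one
n=2: ⌈221/69⌉−⌈162/69⌉ = 4−3 = 1  ← one
n=3: ⌈280/69⌉−⌈221/69⌉ = 5−4 = 1  ← one
n=4: ⌈339/69⌉−⌈280/69⌉ = 5−5 = 0
n=5: ⌈398/69⌉−⌈339/69⌉ = 6−5 = 1  ← one
n=6: ⌈457/69⌉−⌈398/69⌉ = 7−6 = 1  ← one
n=7: ⌈516/69⌉−⌈457/69⌉ = 8−7 = 1  ← one
n=8: ⌈575/69⌉−⌈516/69⌉ = 9−8 = 1  ← one
positions of the first 8 ones: 0 1 2 3 5 6 7 8

0 1 2 3 5 6 7 8


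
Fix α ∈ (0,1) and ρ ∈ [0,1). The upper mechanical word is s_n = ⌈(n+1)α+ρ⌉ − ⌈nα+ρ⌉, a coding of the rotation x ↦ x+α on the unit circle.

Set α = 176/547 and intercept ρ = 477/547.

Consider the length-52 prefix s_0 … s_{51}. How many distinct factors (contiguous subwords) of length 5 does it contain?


t_n = ⌈(n·176+477)/547⌉ for n = 0 … 52:
  n=0…9: ⌈477/547⌉=1 ⌈653/547⌉=2 ⌈829/547⌉=2 ⌈1005/547⌉=2 ⌈1181/547⌉=3 ⌈1357/547⌉=3 ⌈1533/547⌉=3 ⌈1709/547⌉=4 ⌈1885/547⌉=4 ⌈2061/547⌉=4
  n=10…19: ⌈2237/547⌉=5 ⌈2413/547⌉=5 ⌈2589/547⌉=5 ⌈2765/547⌉=6 ⌈2941/547⌉=6 ⌈3117/547⌉=6 ⌈3293/547⌉=7 ⌈3469/547⌉=7 ⌈3645/547⌉=7 ⌈3821/547⌉=7
  n=20…29: ⌈3997/547⌉=8 ⌈4173/547⌉=8 ⌈4349/547⌉=8 ⌈4525/547⌉=9 ⌈4701/547⌉=9 ⌈4877/547⌉=9 ⌈5053/547⌉=10 ⌈5229/547⌉=10 ⌈5405/547⌉=10 ⌈5581/547⌉=11
  n=30…39: ⌈5757/547⌉=11 ⌈5933/547⌉=11 ⌈6109/547⌉=12 ⌈6285/547⌉=12 ⌈6461/547⌉=12 ⌈6637/547⌉=13 ⌈6813/547⌉=13 ⌈6989/547⌉=13 ⌈7165/547⌉=14 ⌈7341/547⌉=14
  n=40…49: ⌈7517/547⌉=14 ⌈7693/547⌉=15 ⌈7869/547⌉=15 ⌈8045/547⌉=15 ⌈8221/547⌉=16 ⌈8397/547⌉=16 ⌈8573/547⌉=16 ⌈8749/547⌉=16 ⌈8925/547⌉=17 ⌈9101/547⌉=17
  n=50…52: ⌈9277/547⌉=17 ⌈9453/547⌉=18 ⌈9629/547⌉=18
s_n = t_(n+1) − t_n for n = 0 … 51 gives
prefix = 1001001001001001000100100100100100100100100100010010
slide a length-5 window over [0..4] … [47..51] (48 windows); first occurrence of each distinct factor:
  [  0..  4] 10010
  [  1..  5] 00100
  [  2..  6] 01001
  [ 14.. 18] 01000
  [ 15.. 19] 10001
  [ 16.. 20] 00010
  (the other 42 windows repeat one of these)
distinct factors: {00010, 00100, 01000, 01001, 10001, 10010}
count = 6  (Sturmian bound for length 5 is 6)

6


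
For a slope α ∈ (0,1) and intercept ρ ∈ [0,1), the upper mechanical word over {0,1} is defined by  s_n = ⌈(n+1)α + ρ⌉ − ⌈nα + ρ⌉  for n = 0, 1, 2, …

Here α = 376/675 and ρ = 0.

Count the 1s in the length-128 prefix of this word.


72

#1s = Σ_{n=0}^{127} s_n = Σ_{n=0}^{127} (⌈(n+1)α+ρ⌉ − ⌈nα+ρ⌉)
the sum telescopes: every ⌈nα+ρ⌉ with 0 < n < 128 appears once with + and once with −, leaving ⌈128α+ρ⌉ − ⌈0·α+ρ⌉
128α + ρ = (128·376) / 675 = 48128/675
ρ = 0/675
⌈48128/675⌉ = 72,  ⌈0/675⌉ = 0
#1s = 72 − 0 = 72


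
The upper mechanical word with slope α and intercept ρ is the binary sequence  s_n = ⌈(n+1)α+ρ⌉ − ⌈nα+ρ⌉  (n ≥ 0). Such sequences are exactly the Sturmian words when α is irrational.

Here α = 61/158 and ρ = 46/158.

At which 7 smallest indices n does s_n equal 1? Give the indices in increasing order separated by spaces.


n=0: ⌈107/158⌉−⌈46/158⌉ = 1−1 = 0
n=1: ⌈168/158⌉−⌈107/158⌉ = 2−1 = 1  ← one
n=2: ⌈229/158⌉−⌈168/158⌉ = 2−2 = 0
n=3: ⌈290/158⌉−⌈229/158⌉ = 2−2 = 0
n=4: ⌈351/158⌉−⌈290/158⌉ = 3−2 = 1  ← one
n=5: ⌈412/158⌉−⌈351/158⌉ = 3−3 = 0
n=6: ⌈473/158⌉−⌈412/158⌉ = 3−3 = 0
n=7: ⌈534/158⌉−⌈473/158⌉ = 4−3 = 1  ← one
n=8: ⌈595/158⌉−⌈534/158⌉ = 4−4 = 0
n=9: ⌈656/158⌉−⌈595/158⌉ = 5−4 = 1  ← one
n=10: ⌈717/158⌉−⌈656/158⌉ = 5−5 = 0
n=11: ⌈778/158⌉−⌈717/158⌉ = 5−5 = 0
n=12: ⌈839/158⌉−⌈778/158⌉ = 6−5 = 1  ← one
n=13: ⌈900/158⌉−⌈839/158⌉ = 6−6 = 0
n=14: ⌈961/158⌉−⌈900/158⌉ = 7−6 = 1  ← one
n=15: ⌈1022/158⌉−⌈961/158⌉ = 7−7 = 0
n=16: ⌈1083/158⌉−⌈1022/158⌉ = 7−7 = 0
n=17: ⌈1144/158⌉−⌈1083/158⌉ = 8−7 = 1  ← one
positions of the first 7 ones: 1 4 7 9 12 14 17

1 4 7 9 12 14 17


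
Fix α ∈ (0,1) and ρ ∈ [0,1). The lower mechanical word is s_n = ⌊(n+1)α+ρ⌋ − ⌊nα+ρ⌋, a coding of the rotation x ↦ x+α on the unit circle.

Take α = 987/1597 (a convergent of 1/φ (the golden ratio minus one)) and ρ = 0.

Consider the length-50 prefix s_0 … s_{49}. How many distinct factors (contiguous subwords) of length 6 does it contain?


7

t_n = ⌊(n·987)/1597⌋ for n = 0 … 50:
  n=0…9: ⌊0/1597⌋=0 ⌊987/1597⌋=0 ⌊1974/1597⌋=1 ⌊2961/1597⌋=1 ⌊3948/1597⌋=2 ⌊4935/1597⌋=3 ⌊5922/1597⌋=3 ⌊6909/1597⌋=4 ⌊7896/1597⌋=4 ⌊8883/1597⌋=5
  n=10…19: ⌊9870/1597⌋=6 ⌊10857/1597⌋=6 ⌊11844/1597⌋=7 ⌊12831/1597⌋=8 ⌊13818/1597⌋=8 ⌊14805/1597⌋=9 ⌊15792/1597⌋=9 ⌊16779/1597⌋=10 ⌊17766/1597⌋=11 ⌊18753/1597⌋=11
  n=20…29: ⌊19740/1597⌋=12 ⌊20727/1597⌋=12 ⌊21714/1597⌋=13 ⌊22701/1597⌋=14 ⌊23688/1597⌋=14 ⌊24675/1597⌋=15 ⌊25662/1597⌋=16 ⌊26649/1597⌋=16 ⌊27636/1597⌋=17 ⌊28623/1597⌋=17
  n=30…39: ⌊29610/1597⌋=18 ⌊30597/1597⌋=19 ⌊31584/1597⌋=19 ⌊32571/1597⌋=20 ⌊33558/1597⌋=21 ⌊34545/1597⌋=21 ⌊35532/1597⌋=22 ⌊36519/1597⌋=22 ⌊37506/1597⌋=23 ⌊38493/1597⌋=24
  n=40…49: ⌊39480/1597⌋=24 ⌊40467/1597⌋=25 ⌊41454/1597⌋=25 ⌊42441/1597⌋=26 ⌊43428/1597⌋=27 ⌊44415/1597⌋=27 ⌊45402/1597⌋=28 ⌊46389/1597⌋=29 ⌊47376/1597⌋=29 ⌊48363/1597⌋=30
  n=50: ⌊49350/1597⌋=30
s_n = t_(n+1) − t_n for n = 0 … 49 gives
prefix = 01011010110110101101011011010110110101101011011010
slide a length-6 window over [0..5] … [44..49] (45 windows); first occurrence of each distinct factor:
  [  0..  5] 010110
  [  1..  6] 101101
  [  2..  7] 011010
  [  3..  8] 110101
  [  4..  9] 101011
  [  7.. 12] 011011
  [  8.. 13] 110110
  (the other 38 windows repeat one of these)
distinct factors: {010110, 011010, 011011, 101011, 101101, 110101, 110110}
count = 7  (Sturmian bound for length 6 is 7)


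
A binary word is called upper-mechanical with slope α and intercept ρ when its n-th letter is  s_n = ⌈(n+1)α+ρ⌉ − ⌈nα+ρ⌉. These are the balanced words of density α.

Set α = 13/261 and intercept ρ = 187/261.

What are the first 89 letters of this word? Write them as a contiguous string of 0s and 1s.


n=0: ⌈(1·13+187)/261⌉ − ⌈(0·13+187)/261⌉ = ⌈200/261⌉ − ⌈187/261⌉ = 1 − 1 = 0
n=1: ⌈(2·13+187)/261⌉ − ⌈(1·13+187)/261⌉ = ⌈213/261⌉ − ⌈200/261⌉ = 1 − 1 = 0
n=2: ⌈(3·13+187)/261⌉ − ⌈(2·13+187)/261⌉ = ⌈226/261⌉ − ⌈213/261⌉ = 1 − 1 = 0
n=3: ⌈(4·13+187)/261⌉ − ⌈(3·13+187)/261⌉ = ⌈239/261⌉ − ⌈226/261⌉ = 1 − 1 = 0
n=4: ⌈(5·13+187)/261⌉ − ⌈(4·13+187)/261⌉ = ⌈252/261⌉ − ⌈239/261⌉ = 1 − 1 = 0
n=5: ⌈(6·13+187)/261⌉ − ⌈(5·13+187)/261⌉ = ⌈265/261⌉ − ⌈252/261⌉ = 2 − 1 = 1
n=6: ⌈(7·13+187)/261⌉ − ⌈(6·13+187)/261⌉ = ⌈278/261⌉ − ⌈265/261⌉ = 2 − 2 = 0
n=7: ⌈(8·13+187)/261⌉ − ⌈(7·13+187)/261⌉ = ⌈291/261⌉ − ⌈278/261⌉ = 2 − 2 = 0
n=8: ⌈(9·13+187)/261⌉ − ⌈(8·13+187)/261⌉ = ⌈304/261⌉ − ⌈291/261⌉ = 2 − 2 = 0
n=9: ⌈(10·13+187)/261⌉ − ⌈(9·13+187)/261⌉ = ⌈317/261⌉ − ⌈304/261⌉ = 2 − 2 = 0
n=10: ⌈(11·13+187)/261⌉ − ⌈(10·13+187)/261⌉ = ⌈330/261⌉ − ⌈317/261⌉ = 2 − 2 = 0
n=11: ⌈(12·13+187)/261⌉ − ⌈(11·13+187)/261⌉ = ⌈343/261⌉ − ⌈330/261⌉ = 2 − 2 = 0
n=12: ⌈(13·13+187)/261⌉ − ⌈(12·13+187)/261⌉ = ⌈356/261⌉ − ⌈343/261⌉ = 2 − 2 = 0
n=13: ⌈(14·13+187)/261⌉ − ⌈(13·13+187)/261⌉ = ⌈369/261⌉ − ⌈356/261⌉ = 2 − 2 = 0
n=14: ⌈(15·13+187)/261⌉ − ⌈(14·13+187)/261⌉ = ⌈382/261⌉ − ⌈369/261⌉ = 2 − 2 = 0
n=15: ⌈(16·13+187)/261⌉ − ⌈(15·13+187)/261⌉ = ⌈395/261⌉ − ⌈382/261⌉ = 2 − 2 = 0
n=16: ⌈(17·13+187)/261⌉ − ⌈(16·13+187)/261⌉ = ⌈408/261⌉ − ⌈395/261⌉ = 2 − 2 = 0
n=17: ⌈(18·13+187)/261⌉ − ⌈(17·13+187)/261⌉ = ⌈421/261⌉ − ⌈408/261⌉ = 2 − 2 = 0
n=18: ⌈(19·13+187)/261⌉ − ⌈(18·13+187)/261⌉ = ⌈434/261⌉ − ⌈421/261⌉ = 2 − 2 = 0
n=19: ⌈(20·13+187)/261⌉ − ⌈(19·13+187)/261⌉ = ⌈447/261⌉ − ⌈434/261⌉ = 2 − 2 = 0
n=20: ⌈(21·13+187)/261⌉ − ⌈(20·13+187)/261⌉ = ⌈460/261⌉ − ⌈447/261⌉ = 2 − 2 = 0
n=21: ⌈(22·13+187)/261⌉ − ⌈(21·13+187)/261⌉ = ⌈473/261⌉ − ⌈460/261⌉ = 2 − 2 = 0
n=22: ⌈(23·13+187)/261⌉ − ⌈(22·13+187)/261⌉ = ⌈486/261⌉ − ⌈473/261⌉ = 2 − 2 = 0
n=23: ⌈(24·13+187)/261⌉ − ⌈(23·13+187)/261⌉ = ⌈499/261⌉ − ⌈486/261⌉ = 2 − 2 = 0
n=24: ⌈(25·13+187)/261⌉ − ⌈(24·13+187)/261⌉ = ⌈512/261⌉ − ⌈499/261⌉ = 2 − 2 = 0
n=25: ⌈(26·13+187)/261⌉ − ⌈(25·13+187)/261⌉ = ⌈525/261⌉ − ⌈512/261⌉ = 3 − 2 = 1
n=26: ⌈(27·13+187)/261⌉ − ⌈(26·13+187)/261⌉ = ⌈538/261⌉ − ⌈525/261⌉ = 3 − 3 = 0
n=27: ⌈(28·13+187)/261⌉ − ⌈(27·13+187)/261⌉ = ⌈551/261⌉ − ⌈538/261⌉ = 3 − 3 = 0
n=28: ⌈(29·13+187)/261⌉ − ⌈(28·13+187)/261⌉ = ⌈564/261⌉ − ⌈551/261⌉ = 3 − 3 = 0
n=29: ⌈(30·13+187)/261⌉ − ⌈(29·13+187)/261⌉ = ⌈577/261⌉ − ⌈564/261⌉ = 3 − 3 = 0
n=30: ⌈(31·13+187)/261⌉ − ⌈(30·13+187)/261⌉ = ⌈590/261⌉ − ⌈577/261⌉ = 3 − 3 = 0
n=31: ⌈(32·13+187)/261⌉ − ⌈(31·13+187)/261⌉ = ⌈603/261⌉ − ⌈590/261⌉ = 3 − 3 = 0
n=32: ⌈(33·13+187)/261⌉ − ⌈(32·13+187)/261⌉ = ⌈616/261⌉ − ⌈603/261⌉ = 3 − 3 = 0
n=33: ⌈(34·13+187)/261⌉ − ⌈(33·13+187)/261⌉ = ⌈629/261⌉ − ⌈616/261⌉ = 3 − 3 = 0
n=34: ⌈(35·13+187)/261⌉ − ⌈(34·13+187)/261⌉ = ⌈642/261⌉ − ⌈629/261⌉ = 3 − 3 = 0
n=35: ⌈(36·13+187)/261⌉ − ⌈(35·13+187)/261⌉ = ⌈655/261⌉ − ⌈642/261⌉ = 3 − 3 = 0
n=36: ⌈(37·13+187)/261⌉ − ⌈(36·13+187)/261⌉ = ⌈668/261⌉ − ⌈655/261⌉ = 3 − 3 = 0
n=37: ⌈(38·13+187)/261⌉ − ⌈(37·13+187)/261⌉ = ⌈681/261⌉ − ⌈668/261⌉ = 3 − 3 = 0
n=38: ⌈(39·13+187)/261⌉ − ⌈(38·13+187)/261⌉ = ⌈694/261⌉ − ⌈681/261⌉ = 3 − 3 = 0
n=39: ⌈(40·13+187)/261⌉ − ⌈(39·13+187)/261⌉ = ⌈707/261⌉ − ⌈694/261⌉ = 3 − 3 = 0
n=40: ⌈(41·13+187)/261⌉ − ⌈(40·13+187)/261⌉ = ⌈720/261⌉ − ⌈707/261⌉ = 3 − 3 = 0
n=41: ⌈(42·13+187)/261⌉ − ⌈(41·13+187)/261⌉ = ⌈733/261⌉ − ⌈720/261⌉ = 3 − 3 = 0
n=42: ⌈(43·13+187)/261⌉ − ⌈(42·13+187)/261⌉ = ⌈746/261⌉ − ⌈733/261⌉ = 3 − 3 = 0
n=43: ⌈(44·13+187)/261⌉ − ⌈(43·13+187)/261⌉ = ⌈759/261⌉ − ⌈746/261⌉ = 3 − 3 = 0
n=44: ⌈(45·13+187)/261⌉ − ⌈(44·13+187)/261⌉ = ⌈772/261⌉ − ⌈759/261⌉ = 3 − 3 = 0
n=45: ⌈(46·13+187)/261⌉ − ⌈(45·13+187)/261⌉ = ⌈785/261⌉ − ⌈772/261⌉ = 4 − 3 = 1
n=46: ⌈(47·13+187)/261⌉ − ⌈(46·13+187)/261⌉ = ⌈798/261⌉ − ⌈785/261⌉ = 4 − 4 = 0
n=47: ⌈(48·13+187)/261⌉ − ⌈(47·13+187)/261⌉ = ⌈811/261⌉ − ⌈798/261⌉ = 4 − 4 = 0
n=48: ⌈(49·13+187)/261⌉ − ⌈(48·13+187)/261⌉ = ⌈824/261⌉ − ⌈811/261⌉ = 4 − 4 = 0
n=49: ⌈(50·13+187)/261⌉ − ⌈(49·13+187)/261⌉ = ⌈837/261⌉ − ⌈824/261⌉ = 4 − 4 = 0
n=50: ⌈(51·13+187)/261⌉ − ⌈(50·13+187)/261⌉ = ⌈850/261⌉ − ⌈837/261⌉ = 4 − 4 = 0
n=51: ⌈(52·13+187)/261⌉ − ⌈(51·13+187)/261⌉ = ⌈863/261⌉ − ⌈850/261⌉ = 4 − 4 = 0
n=52: ⌈(53·13+187)/261⌉ − ⌈(52·13+187)/261⌉ = ⌈876/261⌉ − ⌈863/261⌉ = 4 − 4 = 0
n=53: ⌈(54·13+187)/261⌉ − ⌈(53·13+187)/261⌉ = ⌈889/261⌉ − ⌈876/261⌉ = 4 − 4 = 0
n=54: ⌈(55·13+187)/261⌉ − ⌈(54·13+187)/261⌉ = ⌈902/261⌉ − ⌈889/261⌉ = 4 − 4 = 0
n=55: ⌈(56·13+187)/261⌉ − ⌈(55·13+187)/261⌉ = ⌈915/261⌉ − ⌈902/261⌉ = 4 − 4 = 0
n=56: ⌈(57·13+187)/261⌉ − ⌈(56·13+187)/261⌉ = ⌈928/261⌉ − ⌈915/261⌉ = 4 − 4 = 0
n=57: ⌈(58·13+187)/261⌉ − ⌈(57·13+187)/261⌉ = ⌈941/261⌉ − ⌈928/261⌉ = 4 − 4 = 0
n=58: ⌈(59·13+187)/261⌉ − ⌈(58·13+187)/261⌉ = ⌈954/261⌉ − ⌈941/261⌉ = 4 − 4 = 0
n=59: ⌈(60·13+187)/261⌉ − ⌈(59·13+187)/261⌉ = ⌈967/261⌉ − ⌈954/261⌉ = 4 − 4 = 0
n=60: ⌈(61·13+187)/261⌉ − ⌈(60·13+187)/261⌉ = ⌈980/261⌉ − ⌈967/261⌉ = 4 − 4 = 0
n=61: ⌈(62·13+187)/261⌉ − ⌈(61·13+187)/261⌉ = ⌈993/261⌉ − ⌈980/261⌉ = 4 − 4 = 0
n=62: ⌈(63·13+187)/261⌉ − ⌈(62·13+187)/261⌉ = ⌈1006/261⌉ − ⌈993/261⌉ = 4 − 4 = 0
n=63: ⌈(64·13+187)/261⌉ − ⌈(63·13+187)/261⌉ = ⌈1019/261⌉ − ⌈1006/261⌉ = 4 − 4 = 0
n=64: ⌈(65·13+187)/261⌉ − ⌈(64·13+187)/261⌉ = ⌈1032/261⌉ − ⌈1019/261⌉ = 4 − 4 = 0
n=65: ⌈(66·13+187)/261⌉ − ⌈(65·13+187)/261⌉ = ⌈1045/261⌉ − ⌈1032/261⌉ = 5 − 4 = 1
n=66: ⌈(67·13+187)/261⌉ − ⌈(66·13+187)/261⌉ = ⌈1058/261⌉ − ⌈1045/261⌉ = 5 − 5 = 0
n=67: ⌈(68·13+187)/261⌉ − ⌈(67·13+187)/261⌉ = ⌈1071/261⌉ − ⌈1058/261⌉ = 5 − 5 = 0
n=68: ⌈(69·13+187)/261⌉ − ⌈(68·13+187)/261⌉ = ⌈1084/261⌉ − ⌈1071/261⌉ = 5 − 5 = 0
n=69: ⌈(70·13+187)/261⌉ − ⌈(69·13+187)/261⌉ = ⌈1097/261⌉ − ⌈1084/261⌉ = 5 − 5 = 0
n=70: ⌈(71·13+187)/261⌉ − ⌈(70·13+187)/261⌉ = ⌈1110/261⌉ − ⌈1097/261⌉ = 5 − 5 = 0
n=71: ⌈(72·13+187)/261⌉ − ⌈(71·13+187)/261⌉ = ⌈1123/261⌉ − ⌈1110/261⌉ = 5 − 5 = 0
n=72: ⌈(73·13+187)/261⌉ − ⌈(72·13+187)/261⌉ = ⌈1136/261⌉ − ⌈1123/261⌉ = 5 − 5 = 0
n=73: ⌈(74·13+187)/261⌉ − ⌈(73·13+187)/261⌉ = ⌈1149/261⌉ − ⌈1136/261⌉ = 5 − 5 = 0
n=74: ⌈(75·13+187)/261⌉ − ⌈(74·13+187)/261⌉ = ⌈1162/261⌉ − ⌈1149/261⌉ = 5 − 5 = 0
n=75: ⌈(76·13+187)/261⌉ − ⌈(75·13+187)/261⌉ = ⌈1175/261⌉ − ⌈1162/261⌉ = 5 − 5 = 0
n=76: ⌈(77·13+187)/261⌉ − ⌈(76·13+187)/261⌉ = ⌈1188/261⌉ − ⌈1175/261⌉ = 5 − 5 = 0
n=77: ⌈(78·13+187)/261⌉ − ⌈(77·13+187)/261⌉ = ⌈1201/261⌉ − ⌈1188/261⌉ = 5 − 5 = 0
n=78: ⌈(79·13+187)/261⌉ − ⌈(78·13+187)/261⌉ = ⌈1214/261⌉ − ⌈1201/261⌉ = 5 − 5 = 0
n=79: ⌈(80·13+187)/261⌉ − ⌈(79·13+187)/261⌉ = ⌈1227/261⌉ − ⌈1214/261⌉ = 5 − 5 = 0
n=80: ⌈(81·13+187)/261⌉ − ⌈(80·13+187)/261⌉ = ⌈1240/261⌉ − ⌈1227/261⌉ = 5 − 5 = 0
n=81: ⌈(82·13+187)/261⌉ − ⌈(81·13+187)/261⌉ = ⌈1253/261⌉ − ⌈1240/261⌉ = 5 − 5 = 0
n=82: ⌈(83·13+187)/261⌉ − ⌈(82·13+187)/261⌉ = ⌈1266/261⌉ − ⌈1253/261⌉ = 5 − 5 = 0
n=83: ⌈(84·13+187)/261⌉ − ⌈(83·13+187)/261⌉ = ⌈1279/261⌉ − ⌈1266/261⌉ = 5 − 5 = 0
n=84: ⌈(85·13+187)/261⌉ − ⌈(84·13+187)/261⌉ = ⌈1292/261⌉ − ⌈1279/261⌉ = 5 − 5 = 0
n=85: ⌈(86·13+187)/261⌉ − ⌈(85·13+187)/261⌉ = ⌈1305/261⌉ − ⌈1292/261⌉ = 5 − 5 = 0
n=86: ⌈(87·13+187)/261⌉ − ⌈(86·13+187)/261⌉ = ⌈1318/261⌉ − ⌈1305/261⌉ = 6 − 5 = 1
n=87: ⌈(88·13+187)/261⌉ − ⌈(87·13+187)/261⌉ = ⌈1331/261⌉ − ⌈1318/261⌉ = 6 − 6 = 0
n=88: ⌈(89·13+187)/261⌉ − ⌈(88·13+187)/261⌉ = ⌈1344/261⌉ − ⌈1331/261⌉ = 6 − 6 = 0

00000100000000000000000001000000000000000000010000000000000000000100000000000000000000100


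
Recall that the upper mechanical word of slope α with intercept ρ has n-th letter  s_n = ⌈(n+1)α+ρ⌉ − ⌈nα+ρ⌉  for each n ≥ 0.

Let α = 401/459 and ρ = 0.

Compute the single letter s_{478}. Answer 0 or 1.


1

(n+1)α + ρ = (479·401) / 459 = 192079/459
nα + ρ     = (478·401) / 459 = 191678/459
⌈192079/459⌉ = 419,  ⌈191678/459⌉ = 418
s_{478} = 419 − 418 = 1


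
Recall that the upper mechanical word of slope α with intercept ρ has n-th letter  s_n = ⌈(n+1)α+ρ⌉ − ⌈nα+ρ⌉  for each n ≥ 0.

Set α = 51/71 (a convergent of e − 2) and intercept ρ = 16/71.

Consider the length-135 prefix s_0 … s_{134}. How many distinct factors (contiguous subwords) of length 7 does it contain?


8

t_n = ⌈(n·51+16)/71⌉ for n = 0 … 135:
  n=0…9: ⌈16/71⌉=1 ⌈67/71⌉=1 ⌈118/71⌉=2 ⌈169/71⌉=3 ⌈220/71⌉=4 ⌈271/71⌉=4 ⌈322/71⌉=5 ⌈373/71⌉=6 ⌈424/71⌉=6 ⌈475/71⌉=7
  n=10…19: ⌈526/71⌉=8 ⌈577/71⌉=9 ⌈628/71⌉=9 ⌈679/71⌉=10 ⌈730/71⌉=11 ⌈781/71⌉=11 ⌈832/71⌉=12 ⌈883/71⌉=13 ⌈934/71⌉=14 ⌈985/71⌉=14
  n=20…29: ⌈1036/71⌉=15 ⌈1087/71⌉=16 ⌈1138/71⌉=17 ⌈1189/71⌉=17 ⌈1240/71⌉=18 ⌈1291/71⌉=19 ⌈1342/71⌉=19 ⌈1393/71⌉=20 ⌈1444/71⌉=21 ⌈1495/71⌉=22
  n=30…39: ⌈1546/71⌉=22 ⌈1597/71⌉=23 ⌈1648/71⌉=24 ⌈1699/71⌉=24 ⌈1750/71⌉=25 ⌈1801/71⌉=26 ⌈1852/71⌉=27 ⌈1903/71⌉=27 ⌈1954/71⌉=28 ⌈2005/71⌉=29
  n=40…49: ⌈2056/71⌉=29 ⌈2107/71⌉=30 ⌈2158/71⌉=31 ⌈2209/71⌉=32 ⌈2260/71⌉=32 ⌈2311/71⌉=33 ⌈2362/71⌉=34 ⌈2413/71⌉=34 ⌈2464/71⌉=35 ⌈2515/71⌉=36
  n=50…59: ⌈2566/71⌉=37 ⌈2617/71⌉=37 ⌈2668/71⌉=38 ⌈2719/71⌉=39 ⌈2770/71⌉=40 ⌈2821/71⌉=40 ⌈2872/71⌉=41 ⌈2923/71⌉=42 ⌈2974/71⌉=42 ⌈3025/71⌉=43
  n=60…69: ⌈3076/71⌉=44 ⌈3127/71⌉=45 ⌈3178/71⌉=45 ⌈3229/71⌉=46 ⌈3280/71⌉=47 ⌈3331/71⌉=47 ⌈3382/71⌉=48 ⌈3433/71⌉=49 ⌈3484/71⌉=50 ⌈3535/71⌉=50
  n=70…79: ⌈3586/71⌉=51 ⌈3637/71⌉=52 ⌈3688/71⌉=52 ⌈3739/71⌉=53 ⌈3790/71⌉=54 ⌈3841/71⌉=55 ⌈3892/71⌉=55 ⌈3943/71⌉=56 ⌈3994/71⌉=57 ⌈4045/71⌉=57
  n=80…89: ⌈4096/71⌉=58 ⌈4147/71⌉=59 ⌈4198/71⌉=60 ⌈4249/71⌉=60 ⌈4300/71⌉=61 ⌈4351/71⌉=62 ⌈4402/71⌉=62 ⌈4453/71⌉=63 ⌈4504/71⌉=64 ⌈4555/71⌉=65
  n=90…99: ⌈4606/71⌉=65 ⌈4657/71⌉=66 ⌈4708/71⌉=67 ⌈4759/71⌉=68 ⌈4810/71⌉=68 ⌈4861/71⌉=69 ⌈4912/71⌉=70 ⌈4963/71⌉=70 ⌈5014/71⌉=71 ⌈5065/71⌉=72
  n=100…109: ⌈5116/71⌉=73 ⌈5167/71⌉=73 ⌈5218/71⌉=74 ⌈5269/71⌉=75 ⌈5320/71⌉=75 ⌈5371/71⌉=76 ⌈5422/71⌉=77 ⌈5473/71⌉=78 ⌈5524/71⌉=78 ⌈5575/71⌉=79
  n=110…119: ⌈5626/71⌉=80 ⌈5677/71⌉=80 ⌈5728/71⌉=81 ⌈5779/71⌉=82 ⌈5830/71⌉=83 ⌈5881/71⌉=83 ⌈5932/71⌉=84 ⌈5983/71⌉=85 ⌈6034/71⌉=85 ⌈6085/71⌉=86
  n=120…129: ⌈6136/71⌉=87 ⌈6187/71⌉=88 ⌈6238/71⌉=88 ⌈6289/71⌉=89 ⌈6340/71⌉=90 ⌈6391/71⌉=91 ⌈6442/71⌉=91 ⌈6493/71⌉=92 ⌈6544/71⌉=93 ⌈6595/71⌉=93
  n=130…135: ⌈6646/71⌉=94 ⌈6697/71⌉=95 ⌈6748/71⌉=96 ⌈6799/71⌉=96 ⌈6850/71⌉=97 ⌈6901/71⌉=98
s_n = t_(n+1) − t_n for n = 0 … 134 gives
prefix = 011101101110110111011101101110110111011011101101110111011011101101110110111011011101101110111011011101101110110111011011101110110111011
slide a length-7 window over [0..6] … [128..134] (129 windows); first occurrence of each distinct factor:
  [  0..  6] 0111011
  [  1..  7] 1110110
  [  2..  8] 1101101
  [  3..  9] 1011011
  [  4.. 10] 0110111
  [  5.. 11] 1101110
  [  6.. 12] 1011101
  [ 15.. 21] 1110111
  (the other 121 windows repeat one of these)
distinct factors: {0110111, 0111011, 1011011, 1011101, 1101101, 1101110, 1110110, 1110111}
count = 8  (Sturmian bound for length 7 is 8)


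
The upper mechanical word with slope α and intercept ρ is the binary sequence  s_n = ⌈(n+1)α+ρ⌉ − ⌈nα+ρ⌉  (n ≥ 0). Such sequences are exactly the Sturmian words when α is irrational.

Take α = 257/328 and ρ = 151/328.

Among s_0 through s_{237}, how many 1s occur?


186

#1s = Σ_{n=0}^{237} s_n = Σ_{n=0}^{237} (⌈(n+1)α+ρ⌉ − ⌈nα+ρ⌉)
the sum telescopes: every ⌈nα+ρ⌉ with 0 < n < 238 appears once with + and once with −, leaving ⌈238α+ρ⌉ − ⌈0·α+ρ⌉
238α + ρ = (238·257 + 151) / 328 = 61317/328
ρ = 151/328
⌈61317/328⌉ = 187,  ⌈151/328⌉ = 1
#1s = 187 − 1 = 186


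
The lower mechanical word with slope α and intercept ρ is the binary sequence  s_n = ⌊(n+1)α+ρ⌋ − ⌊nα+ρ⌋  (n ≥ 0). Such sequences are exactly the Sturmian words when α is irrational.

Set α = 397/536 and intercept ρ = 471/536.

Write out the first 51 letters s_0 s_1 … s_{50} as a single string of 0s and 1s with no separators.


n=0: ⌊(1·397+471)/536⌋ − ⌊(0·397+471)/536⌋ = ⌊868/536⌋ − ⌊471/536⌋ = 1 − 0 = 1
n=1: ⌊(2·397+471)/536⌋ − ⌊(1·397+471)/536⌋ = ⌊1265/536⌋ − ⌊868/536⌋ = 2 − 1 = 1
n=2: ⌊(3·397+471)/536⌋ − ⌊(2·397+471)/536⌋ = ⌊1662/536⌋ − ⌊1265/536⌋ = 3 − 2 = 1
n=3: ⌊(4·397+471)/536⌋ − ⌊(3·397+471)/536⌋ = ⌊2059/536⌋ − ⌊1662/536⌋ = 3 − 3 = 0
n=4: ⌊(5·397+471)/536⌋ − ⌊(4·397+471)/536⌋ = ⌊2456/536⌋ − ⌊2059/536⌋ = 4 − 3 = 1
n=5: ⌊(6·397+471)/536⌋ − ⌊(5·397+471)/536⌋ = ⌊2853/536⌋ − ⌊2456/536⌋ = 5 − 4 = 1
n=6: ⌊(7·397+471)/536⌋ − ⌊(6·397+471)/536⌋ = ⌊3250/536⌋ − ⌊2853/536⌋ = 6 − 5 = 1
n=7: ⌊(8·397+471)/536⌋ − ⌊(7·397+471)/536⌋ = ⌊3647/536⌋ − ⌊3250/536⌋ = 6 − 6 = 0
n=8: ⌊(9·397+471)/536⌋ − ⌊(8·397+471)/536⌋ = ⌊4044/536⌋ − ⌊3647/536⌋ = 7 − 6 = 1
n=9: ⌊(10·397+471)/536⌋ − ⌊(9·397+471)/536⌋ = ⌊4441/536⌋ − ⌊4044/536⌋ = 8 − 7 = 1
n=10: ⌊(11·397+471)/536⌋ − ⌊(10·397+471)/536⌋ = ⌊4838/536⌋ − ⌊4441/536⌋ = 9 − 8 = 1
n=11: ⌊(12·397+471)/536⌋ − ⌊(11·397+471)/536⌋ = ⌊5235/536⌋ − ⌊4838/536⌋ = 9 − 9 = 0
n=12: ⌊(13·397+471)/536⌋ − ⌊(12·397+471)/536⌋ = ⌊5632/536⌋ − ⌊5235/536⌋ = 10 − 9 = 1
n=13: ⌊(14·397+471)/536⌋ − ⌊(13·397+471)/536⌋ = ⌊6029/536⌋ − ⌊5632/536⌋ = 11 − 10 = 1
n=14: ⌊(15·397+471)/536⌋ − ⌊(14·397+471)/536⌋ = ⌊6426/536⌋ − ⌊6029/536⌋ = 11 − 11 = 0
n=15: ⌊(16·397+471)/536⌋ − ⌊(15·397+471)/536⌋ = ⌊6823/536⌋ − ⌊6426/536⌋ = 12 − 11 = 1
n=16: ⌊(17·397+471)/536⌋ − ⌊(16·397+471)/536⌋ = ⌊7220/536⌋ − ⌊6823/536⌋ = 13 − 12 = 1
n=17: ⌊(18·397+471)/536⌋ − ⌊(17·397+471)/536⌋ = ⌊7617/536⌋ − ⌊7220/536⌋ = 14 − 13 = 1
n=18: ⌊(19·397+471)/536⌋ − ⌊(18·397+471)/536⌋ = ⌊8014/536⌋ − ⌊7617/536⌋ = 14 − 14 = 0
n=19: ⌊(20·397+471)/536⌋ − ⌊(19·397+471)/536⌋ = ⌊8411/536⌋ − ⌊8014/536⌋ = 15 − 14 = 1
n=20: ⌊(21·397+471)/536⌋ − ⌊(20·397+471)/536⌋ = ⌊8808/536⌋ − ⌊8411/536⌋ = 16 − 15 = 1
n=21: ⌊(22·397+471)/536⌋ − ⌊(21·397+471)/536⌋ = ⌊9205/536⌋ − ⌊8808/536⌋ = 17 − 16 = 1
n=22: ⌊(23·397+471)/536⌋ − ⌊(22·397+471)/536⌋ = ⌊9602/536⌋ − ⌊9205/536⌋ = 17 − 17 = 0
n=23: ⌊(24·397+471)/536⌋ − ⌊(23·397+471)/536⌋ = ⌊9999/536⌋ − ⌊9602/536⌋ = 18 − 17 = 1
n=24: ⌊(25·397+471)/536⌋ − ⌊(24·397+471)/536⌋ = ⌊10396/536⌋ − ⌊9999/536⌋ = 19 − 18 = 1
n=25: ⌊(26·397+471)/536⌋ − ⌊(25·397+471)/536⌋ = ⌊10793/536⌋ − ⌊10396/536⌋ = 20 − 19 = 1
n=26: ⌊(27·397+471)/536⌋ − ⌊(26·397+471)/536⌋ = ⌊11190/536⌋ − ⌊10793/536⌋ = 20 − 20 = 0
n=27: ⌊(28·397+471)/536⌋ − ⌊(27·397+471)/536⌋ = ⌊11587/536⌋ − ⌊11190/536⌋ = 21 − 20 = 1
n=28: ⌊(29·397+471)/536⌋ − ⌊(28·397+471)/536⌋ = ⌊11984/536⌋ − ⌊11587/536⌋ = 22 − 21 = 1
n=29: ⌊(30·397+471)/536⌋ − ⌊(29·397+471)/536⌋ = ⌊12381/536⌋ − ⌊11984/536⌋ = 23 − 22 = 1
n=30: ⌊(31·397+471)/536⌋ − ⌊(30·397+471)/536⌋ = ⌊12778/536⌋ − ⌊12381/536⌋ = 23 − 23 = 0
n=31: ⌊(32·397+471)/536⌋ − ⌊(31·397+471)/536⌋ = ⌊13175/536⌋ − ⌊12778/536⌋ = 24 − 23 = 1
n=32: ⌊(33·397+471)/536⌋ − ⌊(32·397+471)/536⌋ = ⌊13572/536⌋ − ⌊13175/536⌋ = 25 − 24 = 1
n=33: ⌊(34·397+471)/536⌋ − ⌊(33·397+471)/536⌋ = ⌊13969/536⌋ − ⌊13572/536⌋ = 26 − 25 = 1
n=34: ⌊(35·397+471)/536⌋ − ⌊(34·397+471)/536⌋ = ⌊14366/536⌋ − ⌊13969/536⌋ = 26 − 26 = 0
n=35: ⌊(36·397+471)/536⌋ − ⌊(35·397+471)/536⌋ = ⌊14763/536⌋ − ⌊14366/536⌋ = 27 − 26 = 1
n=36: ⌊(37·397+471)/536⌋ − ⌊(36·397+471)/536⌋ = ⌊15160/536⌋ − ⌊14763/536⌋ = 28 − 27 = 1
n=37: ⌊(38·397+471)/536⌋ − ⌊(37·397+471)/536⌋ = ⌊15557/536⌋ − ⌊15160/536⌋ = 29 − 28 = 1
n=38: ⌊(39·397+471)/536⌋ − ⌊(38·397+471)/536⌋ = ⌊15954/536⌋ − ⌊15557/536⌋ = 29 − 29 = 0
n=39: ⌊(40·397+471)/536⌋ − ⌊(39·397+471)/536⌋ = ⌊16351/536⌋ − ⌊15954/536⌋ = 30 − 29 = 1
n=40: ⌊(41·397+471)/536⌋ − ⌊(40·397+471)/536⌋ = ⌊16748/536⌋ − ⌊16351/536⌋ = 31 − 30 = 1
n=41: ⌊(42·397+471)/536⌋ − ⌊(41·397+471)/536⌋ = ⌊17145/536⌋ − ⌊16748/536⌋ = 31 − 31 = 0
n=42: ⌊(43·397+471)/536⌋ − ⌊(42·397+471)/536⌋ = ⌊17542/536⌋ − ⌊17145/536⌋ = 32 − 31 = 1
n=43: ⌊(44·397+471)/536⌋ − ⌊(43·397+471)/536⌋ = ⌊17939/536⌋ − ⌊17542/536⌋ = 33 − 32 = 1
n=44: ⌊(45·397+471)/536⌋ − ⌊(44·397+471)/536⌋ = ⌊18336/536⌋ − ⌊17939/536⌋ = 34 − 33 = 1
n=45: ⌊(46·397+471)/536⌋ − ⌊(45·397+471)/536⌋ = ⌊18733/536⌋ − ⌊18336/536⌋ = 34 − 34 = 0
n=46: ⌊(47·397+471)/536⌋ − ⌊(46·397+471)/536⌋ = ⌊19130/536⌋ − ⌊18733/536⌋ = 35 − 34 = 1
n=47: ⌊(48·397+471)/536⌋ − ⌊(47·397+471)/536⌋ = ⌊19527/536⌋ − ⌊19130/536⌋ = 36 − 35 = 1
n=48: ⌊(49·397+471)/536⌋ − ⌊(48·397+471)/536⌋ = ⌊19924/536⌋ − ⌊19527/536⌋ = 37 − 36 = 1
n=49: ⌊(50·397+471)/536⌋ − ⌊(49·397+471)/536⌋ = ⌊20321/536⌋ − ⌊19924/536⌋ = 37 − 37 = 0
n=50: ⌊(51·397+471)/536⌋ − ⌊(50·397+471)/536⌋ = ⌊20718/536⌋ − ⌊20321/536⌋ = 38 − 37 = 1

111011101110110111011101110111011101110110111011101
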